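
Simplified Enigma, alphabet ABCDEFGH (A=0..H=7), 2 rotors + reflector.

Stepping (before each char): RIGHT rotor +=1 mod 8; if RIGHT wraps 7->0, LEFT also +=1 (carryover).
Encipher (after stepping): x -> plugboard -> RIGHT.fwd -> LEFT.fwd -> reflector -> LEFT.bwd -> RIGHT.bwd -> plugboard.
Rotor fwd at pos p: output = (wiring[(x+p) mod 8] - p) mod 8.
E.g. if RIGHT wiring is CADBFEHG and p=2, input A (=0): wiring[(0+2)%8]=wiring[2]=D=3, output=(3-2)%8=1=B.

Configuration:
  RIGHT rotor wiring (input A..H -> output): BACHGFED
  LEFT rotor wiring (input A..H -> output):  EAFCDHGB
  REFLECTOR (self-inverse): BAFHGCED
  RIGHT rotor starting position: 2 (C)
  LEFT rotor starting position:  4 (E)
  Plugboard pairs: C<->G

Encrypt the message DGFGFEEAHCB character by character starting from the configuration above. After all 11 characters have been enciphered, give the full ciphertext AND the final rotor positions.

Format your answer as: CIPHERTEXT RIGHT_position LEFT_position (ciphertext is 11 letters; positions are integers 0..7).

Answer: EBBDHBFHGGC 5 5

Derivation:
Char 1 ('D'): step: R->3, L=4; D->plug->D->R->B->L->D->refl->H->L'->A->R'->E->plug->E
Char 2 ('G'): step: R->4, L=4; G->plug->C->R->A->L->H->refl->D->L'->B->R'->B->plug->B
Char 3 ('F'): step: R->5, L=4; F->plug->F->R->F->L->E->refl->G->L'->H->R'->B->plug->B
Char 4 ('G'): step: R->6, L=4; G->plug->C->R->D->L->F->refl->C->L'->C->R'->D->plug->D
Char 5 ('F'): step: R->7, L=4; F->plug->F->R->H->L->G->refl->E->L'->F->R'->H->plug->H
Char 6 ('E'): step: R->0, L->5 (L advanced); E->plug->E->R->G->L->F->refl->C->L'->A->R'->B->plug->B
Char 7 ('E'): step: R->1, L=5; E->plug->E->R->E->L->D->refl->H->L'->D->R'->F->plug->F
Char 8 ('A'): step: R->2, L=5; A->plug->A->R->A->L->C->refl->F->L'->G->R'->H->plug->H
Char 9 ('H'): step: R->3, L=5; H->plug->H->R->H->L->G->refl->E->L'->C->R'->C->plug->G
Char 10 ('C'): step: R->4, L=5; C->plug->G->R->G->L->F->refl->C->L'->A->R'->C->plug->G
Char 11 ('B'): step: R->5, L=5; B->plug->B->R->H->L->G->refl->E->L'->C->R'->G->plug->C
Final: ciphertext=EBBDHBFHGGC, RIGHT=5, LEFT=5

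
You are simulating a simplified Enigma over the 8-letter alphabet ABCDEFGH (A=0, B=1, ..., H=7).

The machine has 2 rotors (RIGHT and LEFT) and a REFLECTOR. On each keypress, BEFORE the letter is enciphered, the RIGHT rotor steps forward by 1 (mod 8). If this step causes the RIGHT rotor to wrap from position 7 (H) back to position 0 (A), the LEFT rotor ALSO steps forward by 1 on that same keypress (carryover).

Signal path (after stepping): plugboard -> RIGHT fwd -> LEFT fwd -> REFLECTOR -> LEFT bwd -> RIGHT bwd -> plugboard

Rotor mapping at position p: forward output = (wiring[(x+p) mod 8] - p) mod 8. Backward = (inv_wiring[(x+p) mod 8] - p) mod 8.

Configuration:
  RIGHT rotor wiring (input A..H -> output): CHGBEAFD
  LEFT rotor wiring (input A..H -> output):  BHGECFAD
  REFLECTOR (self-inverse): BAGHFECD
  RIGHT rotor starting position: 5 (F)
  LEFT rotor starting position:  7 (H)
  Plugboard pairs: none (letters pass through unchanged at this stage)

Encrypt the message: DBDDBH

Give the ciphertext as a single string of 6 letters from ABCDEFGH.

Answer: GFBBFC

Derivation:
Char 1 ('D'): step: R->6, L=7; D->plug->D->R->B->L->C->refl->G->L'->G->R'->G->plug->G
Char 2 ('B'): step: R->7, L=7; B->plug->B->R->D->L->H->refl->D->L'->F->R'->F->plug->F
Char 3 ('D'): step: R->0, L->0 (L advanced); D->plug->D->R->B->L->H->refl->D->L'->H->R'->B->plug->B
Char 4 ('D'): step: R->1, L=0; D->plug->D->R->D->L->E->refl->F->L'->F->R'->B->plug->B
Char 5 ('B'): step: R->2, L=0; B->plug->B->R->H->L->D->refl->H->L'->B->R'->F->plug->F
Char 6 ('H'): step: R->3, L=0; H->plug->H->R->D->L->E->refl->F->L'->F->R'->C->plug->C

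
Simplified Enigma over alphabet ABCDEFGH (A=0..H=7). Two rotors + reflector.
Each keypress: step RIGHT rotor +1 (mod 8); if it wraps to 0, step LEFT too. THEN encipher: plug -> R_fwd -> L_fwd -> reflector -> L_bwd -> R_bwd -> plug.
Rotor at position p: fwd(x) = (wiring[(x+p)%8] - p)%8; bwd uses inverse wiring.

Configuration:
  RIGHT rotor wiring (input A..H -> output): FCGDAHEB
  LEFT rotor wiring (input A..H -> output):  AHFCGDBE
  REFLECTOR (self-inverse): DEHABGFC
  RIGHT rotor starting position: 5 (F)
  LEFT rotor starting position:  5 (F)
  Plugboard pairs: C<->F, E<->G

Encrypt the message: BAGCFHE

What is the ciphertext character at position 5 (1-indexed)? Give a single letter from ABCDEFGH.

Char 1 ('B'): step: R->6, L=5; B->plug->B->R->D->L->D->refl->A->L'->F->R'->F->plug->C
Char 2 ('A'): step: R->7, L=5; A->plug->A->R->C->L->H->refl->C->L'->E->R'->E->plug->G
Char 3 ('G'): step: R->0, L->6 (L advanced); G->plug->E->R->A->L->D->refl->A->L'->G->R'->C->plug->F
Char 4 ('C'): step: R->1, L=6; C->plug->F->R->D->L->B->refl->E->L'->F->R'->B->plug->B
Char 5 ('F'): step: R->2, L=6; F->plug->C->R->G->L->A->refl->D->L'->A->R'->H->plug->H

H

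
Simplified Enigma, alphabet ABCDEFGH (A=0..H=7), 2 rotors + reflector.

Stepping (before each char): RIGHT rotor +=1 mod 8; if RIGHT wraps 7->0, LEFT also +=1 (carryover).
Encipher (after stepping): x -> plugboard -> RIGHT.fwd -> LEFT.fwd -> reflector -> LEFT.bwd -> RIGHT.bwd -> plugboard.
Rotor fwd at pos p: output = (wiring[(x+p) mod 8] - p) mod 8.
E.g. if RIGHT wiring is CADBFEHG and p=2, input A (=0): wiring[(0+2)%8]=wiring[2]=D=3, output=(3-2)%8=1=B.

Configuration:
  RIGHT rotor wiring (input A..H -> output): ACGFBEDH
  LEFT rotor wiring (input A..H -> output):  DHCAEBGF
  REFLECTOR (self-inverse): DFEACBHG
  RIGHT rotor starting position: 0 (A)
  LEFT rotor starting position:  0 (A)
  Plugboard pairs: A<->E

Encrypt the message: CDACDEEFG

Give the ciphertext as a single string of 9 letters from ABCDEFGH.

Char 1 ('C'): step: R->1, L=0; C->plug->C->R->E->L->E->refl->C->L'->C->R'->F->plug->F
Char 2 ('D'): step: R->2, L=0; D->plug->D->R->C->L->C->refl->E->L'->E->R'->A->plug->E
Char 3 ('A'): step: R->3, L=0; A->plug->E->R->E->L->E->refl->C->L'->C->R'->A->plug->E
Char 4 ('C'): step: R->4, L=0; C->plug->C->R->H->L->F->refl->B->L'->F->R'->A->plug->E
Char 5 ('D'): step: R->5, L=0; D->plug->D->R->D->L->A->refl->D->L'->A->R'->G->plug->G
Char 6 ('E'): step: R->6, L=0; E->plug->A->R->F->L->B->refl->F->L'->H->R'->F->plug->F
Char 7 ('E'): step: R->7, L=0; E->plug->A->R->A->L->D->refl->A->L'->D->R'->C->plug->C
Char 8 ('F'): step: R->0, L->1 (L advanced); F->plug->F->R->E->L->A->refl->D->L'->D->R'->G->plug->G
Char 9 ('G'): step: R->1, L=1; G->plug->G->R->G->L->E->refl->C->L'->H->R'->H->plug->H

Answer: FEEEGFCGH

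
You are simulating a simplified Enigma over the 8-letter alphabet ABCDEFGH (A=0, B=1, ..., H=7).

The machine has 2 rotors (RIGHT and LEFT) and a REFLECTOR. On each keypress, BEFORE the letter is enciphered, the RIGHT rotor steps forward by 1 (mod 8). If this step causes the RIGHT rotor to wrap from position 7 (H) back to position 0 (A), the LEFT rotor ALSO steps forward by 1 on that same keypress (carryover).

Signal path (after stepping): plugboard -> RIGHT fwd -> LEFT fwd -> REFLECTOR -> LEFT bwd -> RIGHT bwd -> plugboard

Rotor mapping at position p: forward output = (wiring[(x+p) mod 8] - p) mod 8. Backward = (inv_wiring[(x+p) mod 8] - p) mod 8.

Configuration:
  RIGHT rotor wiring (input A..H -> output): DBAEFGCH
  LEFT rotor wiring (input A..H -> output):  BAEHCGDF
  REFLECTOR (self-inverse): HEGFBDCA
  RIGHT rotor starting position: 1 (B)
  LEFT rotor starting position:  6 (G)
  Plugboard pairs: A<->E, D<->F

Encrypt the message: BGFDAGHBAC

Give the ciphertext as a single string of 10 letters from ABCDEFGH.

Char 1 ('B'): step: R->2, L=6; B->plug->B->R->C->L->D->refl->F->L'->A->R'->E->plug->A
Char 2 ('G'): step: R->3, L=6; G->plug->G->R->G->L->E->refl->B->L'->F->R'->H->plug->H
Char 3 ('F'): step: R->4, L=6; F->plug->D->R->D->L->C->refl->G->L'->E->R'->G->plug->G
Char 4 ('D'): step: R->5, L=6; D->plug->F->R->D->L->C->refl->G->L'->E->R'->E->plug->A
Char 5 ('A'): step: R->6, L=6; A->plug->E->R->C->L->D->refl->F->L'->A->R'->H->plug->H
Char 6 ('G'): step: R->7, L=6; G->plug->G->R->H->L->A->refl->H->L'->B->R'->D->plug->F
Char 7 ('H'): step: R->0, L->7 (L advanced); H->plug->H->R->H->L->E->refl->B->L'->C->R'->G->plug->G
Char 8 ('B'): step: R->1, L=7; B->plug->B->R->H->L->E->refl->B->L'->C->R'->H->plug->H
Char 9 ('A'): step: R->2, L=7; A->plug->E->R->A->L->G->refl->C->L'->B->R'->G->plug->G
Char 10 ('C'): step: R->3, L=7; C->plug->C->R->D->L->F->refl->D->L'->F->R'->H->plug->H

Answer: AHGAHFGHGH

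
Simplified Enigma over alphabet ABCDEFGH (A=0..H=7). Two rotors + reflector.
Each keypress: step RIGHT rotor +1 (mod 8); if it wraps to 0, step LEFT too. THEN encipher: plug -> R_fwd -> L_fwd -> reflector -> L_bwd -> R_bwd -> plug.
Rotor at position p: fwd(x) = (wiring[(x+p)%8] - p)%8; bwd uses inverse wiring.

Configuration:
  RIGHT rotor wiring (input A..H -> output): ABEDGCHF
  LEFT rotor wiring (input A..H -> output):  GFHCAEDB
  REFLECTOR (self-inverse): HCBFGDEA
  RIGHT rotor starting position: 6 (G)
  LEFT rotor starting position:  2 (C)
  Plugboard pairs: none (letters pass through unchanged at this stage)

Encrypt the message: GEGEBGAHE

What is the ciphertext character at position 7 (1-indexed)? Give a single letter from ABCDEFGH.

Char 1 ('G'): step: R->7, L=2; G->plug->G->R->D->L->C->refl->B->L'->E->R'->E->plug->E
Char 2 ('E'): step: R->0, L->3 (L advanced); E->plug->E->R->G->L->C->refl->B->L'->C->R'->F->plug->F
Char 3 ('G'): step: R->1, L=3; G->plug->G->R->E->L->G->refl->E->L'->H->R'->H->plug->H
Char 4 ('E'): step: R->2, L=3; E->plug->E->R->F->L->D->refl->F->L'->B->R'->B->plug->B
Char 5 ('B'): step: R->3, L=3; B->plug->B->R->D->L->A->refl->H->L'->A->R'->A->plug->A
Char 6 ('G'): step: R->4, L=3; G->plug->G->R->A->L->H->refl->A->L'->D->R'->C->plug->C
Char 7 ('A'): step: R->5, L=3; A->plug->A->R->F->L->D->refl->F->L'->B->R'->H->plug->H

H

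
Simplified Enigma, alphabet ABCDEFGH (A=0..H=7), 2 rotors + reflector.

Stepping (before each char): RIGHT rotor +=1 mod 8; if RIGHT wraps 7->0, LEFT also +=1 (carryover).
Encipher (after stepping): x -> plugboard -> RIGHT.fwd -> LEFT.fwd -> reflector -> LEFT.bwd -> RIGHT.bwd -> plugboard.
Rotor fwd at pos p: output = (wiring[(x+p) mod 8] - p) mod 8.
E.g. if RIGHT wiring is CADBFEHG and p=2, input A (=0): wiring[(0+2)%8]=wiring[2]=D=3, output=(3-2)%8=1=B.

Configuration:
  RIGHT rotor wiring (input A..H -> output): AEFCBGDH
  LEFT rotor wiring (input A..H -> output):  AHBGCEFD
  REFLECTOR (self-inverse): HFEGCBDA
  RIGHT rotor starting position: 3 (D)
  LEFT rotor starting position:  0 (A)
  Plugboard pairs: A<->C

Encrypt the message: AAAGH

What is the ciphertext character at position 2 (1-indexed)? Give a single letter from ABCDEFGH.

Char 1 ('A'): step: R->4, L=0; A->plug->C->R->H->L->D->refl->G->L'->D->R'->D->plug->D
Char 2 ('A'): step: R->5, L=0; A->plug->C->R->C->L->B->refl->F->L'->G->R'->B->plug->B

B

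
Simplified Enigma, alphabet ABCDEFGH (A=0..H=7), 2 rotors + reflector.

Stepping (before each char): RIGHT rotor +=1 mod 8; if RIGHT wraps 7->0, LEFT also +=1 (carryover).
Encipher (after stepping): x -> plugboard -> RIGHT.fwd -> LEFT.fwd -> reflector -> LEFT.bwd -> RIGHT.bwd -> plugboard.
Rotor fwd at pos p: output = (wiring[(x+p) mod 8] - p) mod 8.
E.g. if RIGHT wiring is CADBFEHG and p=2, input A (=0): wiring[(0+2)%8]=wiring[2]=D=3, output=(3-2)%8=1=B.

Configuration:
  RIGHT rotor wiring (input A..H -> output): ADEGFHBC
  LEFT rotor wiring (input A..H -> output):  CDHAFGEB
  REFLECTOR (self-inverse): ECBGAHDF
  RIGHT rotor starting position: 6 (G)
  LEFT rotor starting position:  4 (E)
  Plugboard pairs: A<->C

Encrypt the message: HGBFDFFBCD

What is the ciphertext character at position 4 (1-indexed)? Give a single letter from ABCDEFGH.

Char 1 ('H'): step: R->7, L=4; H->plug->H->R->C->L->A->refl->E->L'->H->R'->E->plug->E
Char 2 ('G'): step: R->0, L->5 (L advanced); G->plug->G->R->B->L->H->refl->F->L'->D->R'->B->plug->B
Char 3 ('B'): step: R->1, L=5; B->plug->B->R->D->L->F->refl->H->L'->B->R'->G->plug->G
Char 4 ('F'): step: R->2, L=5; F->plug->F->R->A->L->B->refl->C->L'->F->R'->D->plug->D

D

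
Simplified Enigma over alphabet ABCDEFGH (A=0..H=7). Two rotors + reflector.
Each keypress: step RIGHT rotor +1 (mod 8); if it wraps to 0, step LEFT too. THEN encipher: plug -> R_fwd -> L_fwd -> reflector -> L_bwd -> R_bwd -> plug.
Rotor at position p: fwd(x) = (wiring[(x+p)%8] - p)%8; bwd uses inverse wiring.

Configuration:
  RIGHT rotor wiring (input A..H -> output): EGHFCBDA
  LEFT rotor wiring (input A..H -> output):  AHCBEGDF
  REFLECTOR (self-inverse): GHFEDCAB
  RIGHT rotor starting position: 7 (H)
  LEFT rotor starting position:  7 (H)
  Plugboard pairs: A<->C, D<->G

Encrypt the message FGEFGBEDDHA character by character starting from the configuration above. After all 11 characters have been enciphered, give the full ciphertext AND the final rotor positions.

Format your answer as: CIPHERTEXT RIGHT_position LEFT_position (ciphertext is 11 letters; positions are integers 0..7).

Answer: DHBDCCHABBD 2 1

Derivation:
Char 1 ('F'): step: R->0, L->0 (L advanced); F->plug->F->R->B->L->H->refl->B->L'->D->R'->G->plug->D
Char 2 ('G'): step: R->1, L=0; G->plug->D->R->B->L->H->refl->B->L'->D->R'->H->plug->H
Char 3 ('E'): step: R->2, L=0; E->plug->E->R->B->L->H->refl->B->L'->D->R'->B->plug->B
Char 4 ('F'): step: R->3, L=0; F->plug->F->R->B->L->H->refl->B->L'->D->R'->G->plug->D
Char 5 ('G'): step: R->4, L=0; G->plug->D->R->E->L->E->refl->D->L'->G->R'->A->plug->C
Char 6 ('B'): step: R->5, L=0; B->plug->B->R->G->L->D->refl->E->L'->E->R'->A->plug->C
Char 7 ('E'): step: R->6, L=0; E->plug->E->R->B->L->H->refl->B->L'->D->R'->H->plug->H
Char 8 ('D'): step: R->7, L=0; D->plug->G->R->C->L->C->refl->F->L'->H->R'->C->plug->A
Char 9 ('D'): step: R->0, L->1 (L advanced); D->plug->G->R->D->L->D->refl->E->L'->G->R'->B->plug->B
Char 10 ('H'): step: R->1, L=1; H->plug->H->R->D->L->D->refl->E->L'->G->R'->B->plug->B
Char 11 ('A'): step: R->2, L=1; A->plug->C->R->A->L->G->refl->A->L'->C->R'->G->plug->D
Final: ciphertext=DHBDCCHABBD, RIGHT=2, LEFT=1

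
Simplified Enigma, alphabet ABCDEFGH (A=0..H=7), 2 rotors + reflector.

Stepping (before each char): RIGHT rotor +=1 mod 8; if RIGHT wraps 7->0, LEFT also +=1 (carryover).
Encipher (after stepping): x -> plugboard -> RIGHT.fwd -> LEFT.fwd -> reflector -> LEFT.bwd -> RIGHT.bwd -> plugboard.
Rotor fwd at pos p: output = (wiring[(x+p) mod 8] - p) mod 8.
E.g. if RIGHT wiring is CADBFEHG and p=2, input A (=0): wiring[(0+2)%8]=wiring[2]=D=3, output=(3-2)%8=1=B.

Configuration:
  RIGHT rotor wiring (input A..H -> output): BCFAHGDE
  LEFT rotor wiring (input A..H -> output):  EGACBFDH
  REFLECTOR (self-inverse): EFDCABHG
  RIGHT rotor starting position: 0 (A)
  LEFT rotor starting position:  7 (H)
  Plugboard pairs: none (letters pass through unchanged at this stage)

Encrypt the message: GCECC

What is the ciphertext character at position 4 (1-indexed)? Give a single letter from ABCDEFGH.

Char 1 ('G'): step: R->1, L=7; G->plug->G->R->D->L->B->refl->F->L'->B->R'->A->plug->A
Char 2 ('C'): step: R->2, L=7; C->plug->C->R->F->L->C->refl->D->L'->E->R'->D->plug->D
Char 3 ('E'): step: R->3, L=7; E->plug->E->R->B->L->F->refl->B->L'->D->R'->C->plug->C
Char 4 ('C'): step: R->4, L=7; C->plug->C->R->H->L->E->refl->A->L'->A->R'->D->plug->D

D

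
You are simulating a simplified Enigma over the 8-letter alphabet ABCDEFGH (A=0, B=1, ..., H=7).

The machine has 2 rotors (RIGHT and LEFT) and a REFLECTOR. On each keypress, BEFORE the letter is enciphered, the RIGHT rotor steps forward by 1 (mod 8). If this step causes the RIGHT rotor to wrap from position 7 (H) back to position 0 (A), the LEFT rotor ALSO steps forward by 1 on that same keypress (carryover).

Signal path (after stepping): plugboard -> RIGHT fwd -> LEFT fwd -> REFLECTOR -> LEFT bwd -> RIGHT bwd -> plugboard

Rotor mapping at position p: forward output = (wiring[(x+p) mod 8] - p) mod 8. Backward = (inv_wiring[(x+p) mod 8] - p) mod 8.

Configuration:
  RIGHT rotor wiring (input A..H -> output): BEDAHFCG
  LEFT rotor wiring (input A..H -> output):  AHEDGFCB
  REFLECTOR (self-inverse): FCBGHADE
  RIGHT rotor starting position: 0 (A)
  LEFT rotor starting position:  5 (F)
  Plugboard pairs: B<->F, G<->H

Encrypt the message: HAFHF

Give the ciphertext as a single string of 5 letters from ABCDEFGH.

Answer: FEDGG

Derivation:
Char 1 ('H'): step: R->1, L=5; H->plug->G->R->F->L->H->refl->E->L'->C->R'->B->plug->F
Char 2 ('A'): step: R->2, L=5; A->plug->A->R->B->L->F->refl->A->L'->A->R'->E->plug->E
Char 3 ('F'): step: R->3, L=5; F->plug->B->R->E->L->C->refl->B->L'->H->R'->D->plug->D
Char 4 ('H'): step: R->4, L=5; H->plug->G->R->H->L->B->refl->C->L'->E->R'->H->plug->G
Char 5 ('F'): step: R->5, L=5; F->plug->B->R->F->L->H->refl->E->L'->C->R'->H->plug->G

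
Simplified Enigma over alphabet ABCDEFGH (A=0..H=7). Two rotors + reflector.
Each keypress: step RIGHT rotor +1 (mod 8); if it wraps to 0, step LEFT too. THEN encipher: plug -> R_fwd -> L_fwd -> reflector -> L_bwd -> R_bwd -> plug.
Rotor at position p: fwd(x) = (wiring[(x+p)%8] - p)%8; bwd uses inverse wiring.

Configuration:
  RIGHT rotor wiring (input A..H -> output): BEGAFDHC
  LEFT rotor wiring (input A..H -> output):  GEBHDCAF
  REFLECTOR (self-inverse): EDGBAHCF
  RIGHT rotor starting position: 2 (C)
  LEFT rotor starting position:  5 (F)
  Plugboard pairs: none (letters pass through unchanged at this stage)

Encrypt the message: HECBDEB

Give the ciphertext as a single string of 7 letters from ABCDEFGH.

Answer: GGBEFBD

Derivation:
Char 1 ('H'): step: R->3, L=5; H->plug->H->R->D->L->B->refl->D->L'->B->R'->G->plug->G
Char 2 ('E'): step: R->4, L=5; E->plug->E->R->F->L->E->refl->A->L'->C->R'->G->plug->G
Char 3 ('C'): step: R->5, L=5; C->plug->C->R->F->L->E->refl->A->L'->C->R'->B->plug->B
Char 4 ('B'): step: R->6, L=5; B->plug->B->R->E->L->H->refl->F->L'->A->R'->E->plug->E
Char 5 ('D'): step: R->7, L=5; D->plug->D->R->H->L->G->refl->C->L'->G->R'->F->plug->F
Char 6 ('E'): step: R->0, L->6 (L advanced); E->plug->E->R->F->L->B->refl->D->L'->E->R'->B->plug->B
Char 7 ('B'): step: R->1, L=6; B->plug->B->R->F->L->B->refl->D->L'->E->R'->D->plug->D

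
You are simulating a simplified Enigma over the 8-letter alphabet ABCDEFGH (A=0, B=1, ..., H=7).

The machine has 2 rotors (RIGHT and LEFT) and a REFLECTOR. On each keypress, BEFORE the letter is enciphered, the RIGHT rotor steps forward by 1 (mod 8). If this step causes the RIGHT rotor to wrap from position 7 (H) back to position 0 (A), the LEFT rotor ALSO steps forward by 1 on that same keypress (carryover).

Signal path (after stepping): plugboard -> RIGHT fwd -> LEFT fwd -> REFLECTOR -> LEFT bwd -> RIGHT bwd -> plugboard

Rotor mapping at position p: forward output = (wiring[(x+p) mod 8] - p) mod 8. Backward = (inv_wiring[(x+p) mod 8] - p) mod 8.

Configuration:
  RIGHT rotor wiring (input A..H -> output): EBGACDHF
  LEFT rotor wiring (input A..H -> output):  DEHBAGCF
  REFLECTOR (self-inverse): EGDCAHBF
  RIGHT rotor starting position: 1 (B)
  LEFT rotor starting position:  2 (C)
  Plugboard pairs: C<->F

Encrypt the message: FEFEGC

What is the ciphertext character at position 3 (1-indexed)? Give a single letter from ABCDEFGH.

Char 1 ('F'): step: R->2, L=2; F->plug->C->R->A->L->F->refl->H->L'->B->R'->D->plug->D
Char 2 ('E'): step: R->3, L=2; E->plug->E->R->C->L->G->refl->B->L'->G->R'->G->plug->G
Char 3 ('F'): step: R->4, L=2; F->plug->C->R->D->L->E->refl->A->L'->E->R'->H->plug->H

H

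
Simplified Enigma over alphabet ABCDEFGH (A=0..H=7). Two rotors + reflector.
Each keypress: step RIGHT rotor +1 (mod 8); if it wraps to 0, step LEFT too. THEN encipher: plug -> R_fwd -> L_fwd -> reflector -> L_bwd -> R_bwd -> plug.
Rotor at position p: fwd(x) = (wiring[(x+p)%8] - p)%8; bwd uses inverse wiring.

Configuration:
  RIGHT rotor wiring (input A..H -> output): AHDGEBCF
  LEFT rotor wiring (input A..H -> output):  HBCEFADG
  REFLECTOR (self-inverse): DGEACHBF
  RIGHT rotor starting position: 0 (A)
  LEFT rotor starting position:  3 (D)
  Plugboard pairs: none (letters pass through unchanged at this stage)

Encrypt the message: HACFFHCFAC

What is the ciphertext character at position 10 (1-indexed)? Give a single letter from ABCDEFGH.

Char 1 ('H'): step: R->1, L=3; H->plug->H->R->H->L->H->refl->F->L'->C->R'->B->plug->B
Char 2 ('A'): step: R->2, L=3; A->plug->A->R->B->L->C->refl->E->L'->F->R'->H->plug->H
Char 3 ('C'): step: R->3, L=3; C->plug->C->R->G->L->G->refl->B->L'->A->R'->H->plug->H
Char 4 ('F'): step: R->4, L=3; F->plug->F->R->D->L->A->refl->D->L'->E->R'->E->plug->E
Char 5 ('F'): step: R->5, L=3; F->plug->F->R->G->L->G->refl->B->L'->A->R'->C->plug->C
Char 6 ('H'): step: R->6, L=3; H->plug->H->R->D->L->A->refl->D->L'->E->R'->A->plug->A
Char 7 ('C'): step: R->7, L=3; C->plug->C->R->A->L->B->refl->G->L'->G->R'->A->plug->A
Char 8 ('F'): step: R->0, L->4 (L advanced); F->plug->F->R->B->L->E->refl->C->L'->D->R'->C->plug->C
Char 9 ('A'): step: R->1, L=4; A->plug->A->R->G->L->G->refl->B->L'->A->R'->E->plug->E
Char 10 ('C'): step: R->2, L=4; C->plug->C->R->C->L->H->refl->F->L'->F->R'->H->plug->H

H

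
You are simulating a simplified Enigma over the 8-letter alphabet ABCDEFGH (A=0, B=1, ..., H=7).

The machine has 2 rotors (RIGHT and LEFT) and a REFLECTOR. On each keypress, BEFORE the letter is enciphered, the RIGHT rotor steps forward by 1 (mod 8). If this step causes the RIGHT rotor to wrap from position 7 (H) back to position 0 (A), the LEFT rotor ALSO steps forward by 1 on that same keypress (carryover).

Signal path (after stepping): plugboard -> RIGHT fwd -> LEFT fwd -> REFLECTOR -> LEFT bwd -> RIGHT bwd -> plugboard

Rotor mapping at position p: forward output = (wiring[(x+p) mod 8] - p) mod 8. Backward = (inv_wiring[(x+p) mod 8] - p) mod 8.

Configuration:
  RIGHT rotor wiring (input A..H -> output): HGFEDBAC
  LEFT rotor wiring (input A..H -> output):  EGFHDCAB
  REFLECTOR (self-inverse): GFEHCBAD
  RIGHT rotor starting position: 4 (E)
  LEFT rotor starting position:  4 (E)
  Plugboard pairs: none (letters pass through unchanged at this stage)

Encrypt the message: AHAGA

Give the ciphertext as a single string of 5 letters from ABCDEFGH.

Char 1 ('A'): step: R->5, L=4; A->plug->A->R->E->L->A->refl->G->L'->B->R'->E->plug->E
Char 2 ('H'): step: R->6, L=4; H->plug->H->R->D->L->F->refl->B->L'->G->R'->F->plug->F
Char 3 ('A'): step: R->7, L=4; A->plug->A->R->D->L->F->refl->B->L'->G->R'->D->plug->D
Char 4 ('G'): step: R->0, L->5 (L advanced); G->plug->G->R->A->L->F->refl->B->L'->E->R'->D->plug->D
Char 5 ('A'): step: R->1, L=5; A->plug->A->R->F->L->A->refl->G->L'->H->R'->F->plug->F

Answer: EFDDF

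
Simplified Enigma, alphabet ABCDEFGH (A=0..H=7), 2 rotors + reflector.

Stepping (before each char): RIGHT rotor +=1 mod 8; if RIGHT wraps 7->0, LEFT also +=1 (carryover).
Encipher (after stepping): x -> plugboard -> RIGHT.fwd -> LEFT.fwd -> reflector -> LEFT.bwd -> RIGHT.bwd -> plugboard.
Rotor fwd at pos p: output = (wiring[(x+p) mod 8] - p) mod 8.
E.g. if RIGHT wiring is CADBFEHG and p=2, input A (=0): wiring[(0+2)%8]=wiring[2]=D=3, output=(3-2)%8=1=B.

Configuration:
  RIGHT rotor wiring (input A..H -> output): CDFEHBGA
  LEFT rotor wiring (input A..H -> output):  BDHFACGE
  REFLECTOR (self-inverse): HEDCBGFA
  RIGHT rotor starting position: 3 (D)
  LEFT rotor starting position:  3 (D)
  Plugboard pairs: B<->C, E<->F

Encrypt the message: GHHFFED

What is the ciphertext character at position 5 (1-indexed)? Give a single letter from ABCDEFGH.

Char 1 ('G'): step: R->4, L=3; G->plug->G->R->B->L->F->refl->G->L'->F->R'->B->plug->C
Char 2 ('H'): step: R->5, L=3; H->plug->H->R->C->L->H->refl->A->L'->G->R'->E->plug->F
Char 3 ('H'): step: R->6, L=3; H->plug->H->R->D->L->D->refl->C->L'->A->R'->A->plug->A
Char 4 ('F'): step: R->7, L=3; F->plug->E->R->F->L->G->refl->F->L'->B->R'->A->plug->A
Char 5 ('F'): step: R->0, L->4 (L advanced); F->plug->E->R->H->L->B->refl->E->L'->A->R'->H->plug->H

H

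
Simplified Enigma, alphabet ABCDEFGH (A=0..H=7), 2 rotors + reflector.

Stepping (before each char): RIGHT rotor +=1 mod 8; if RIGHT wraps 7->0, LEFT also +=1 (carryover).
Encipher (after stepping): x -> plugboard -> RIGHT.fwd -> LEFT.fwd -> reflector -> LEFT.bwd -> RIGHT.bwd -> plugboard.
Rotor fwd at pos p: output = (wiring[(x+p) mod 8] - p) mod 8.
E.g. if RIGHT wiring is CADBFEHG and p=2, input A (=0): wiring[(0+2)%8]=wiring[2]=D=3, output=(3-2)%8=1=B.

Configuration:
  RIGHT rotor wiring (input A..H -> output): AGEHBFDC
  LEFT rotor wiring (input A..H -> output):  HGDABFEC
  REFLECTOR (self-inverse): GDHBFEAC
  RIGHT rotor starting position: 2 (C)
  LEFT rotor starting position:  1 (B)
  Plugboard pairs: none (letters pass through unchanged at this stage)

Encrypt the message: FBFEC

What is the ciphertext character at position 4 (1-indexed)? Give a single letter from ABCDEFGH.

Char 1 ('F'): step: R->3, L=1; F->plug->F->R->F->L->D->refl->B->L'->G->R'->B->plug->B
Char 2 ('B'): step: R->4, L=1; B->plug->B->R->B->L->C->refl->H->L'->C->R'->F->plug->F
Char 3 ('F'): step: R->5, L=1; F->plug->F->R->H->L->G->refl->A->L'->D->R'->D->plug->D
Char 4 ('E'): step: R->6, L=1; E->plug->E->R->G->L->B->refl->D->L'->F->R'->A->plug->A

A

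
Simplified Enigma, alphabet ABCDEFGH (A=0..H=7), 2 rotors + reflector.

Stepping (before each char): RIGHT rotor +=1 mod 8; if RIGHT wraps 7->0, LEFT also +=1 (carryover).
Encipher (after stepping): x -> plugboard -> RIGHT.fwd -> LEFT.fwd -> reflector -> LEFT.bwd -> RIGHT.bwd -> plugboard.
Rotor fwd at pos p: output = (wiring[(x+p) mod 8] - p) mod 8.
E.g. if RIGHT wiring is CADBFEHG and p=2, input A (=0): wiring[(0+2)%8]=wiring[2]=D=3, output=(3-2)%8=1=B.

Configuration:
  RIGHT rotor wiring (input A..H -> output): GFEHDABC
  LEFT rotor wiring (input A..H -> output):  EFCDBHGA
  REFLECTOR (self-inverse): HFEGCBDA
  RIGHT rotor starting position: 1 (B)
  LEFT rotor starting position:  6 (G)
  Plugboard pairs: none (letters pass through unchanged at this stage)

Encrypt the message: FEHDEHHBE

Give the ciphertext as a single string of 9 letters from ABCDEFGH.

Answer: HCGBHCEDD

Derivation:
Char 1 ('F'): step: R->2, L=6; F->plug->F->R->A->L->A->refl->H->L'->D->R'->H->plug->H
Char 2 ('E'): step: R->3, L=6; E->plug->E->R->H->L->B->refl->F->L'->F->R'->C->plug->C
Char 3 ('H'): step: R->4, L=6; H->plug->H->R->D->L->H->refl->A->L'->A->R'->G->plug->G
Char 4 ('D'): step: R->5, L=6; D->plug->D->R->B->L->C->refl->E->L'->E->R'->B->plug->B
Char 5 ('E'): step: R->6, L=6; E->plug->E->R->G->L->D->refl->G->L'->C->R'->H->plug->H
Char 6 ('H'): step: R->7, L=6; H->plug->H->R->C->L->G->refl->D->L'->G->R'->C->plug->C
Char 7 ('H'): step: R->0, L->7 (L advanced); H->plug->H->R->C->L->G->refl->D->L'->D->R'->E->plug->E
Char 8 ('B'): step: R->1, L=7; B->plug->B->R->D->L->D->refl->G->L'->C->R'->D->plug->D
Char 9 ('E'): step: R->2, L=7; E->plug->E->R->H->L->H->refl->A->L'->G->R'->D->plug->D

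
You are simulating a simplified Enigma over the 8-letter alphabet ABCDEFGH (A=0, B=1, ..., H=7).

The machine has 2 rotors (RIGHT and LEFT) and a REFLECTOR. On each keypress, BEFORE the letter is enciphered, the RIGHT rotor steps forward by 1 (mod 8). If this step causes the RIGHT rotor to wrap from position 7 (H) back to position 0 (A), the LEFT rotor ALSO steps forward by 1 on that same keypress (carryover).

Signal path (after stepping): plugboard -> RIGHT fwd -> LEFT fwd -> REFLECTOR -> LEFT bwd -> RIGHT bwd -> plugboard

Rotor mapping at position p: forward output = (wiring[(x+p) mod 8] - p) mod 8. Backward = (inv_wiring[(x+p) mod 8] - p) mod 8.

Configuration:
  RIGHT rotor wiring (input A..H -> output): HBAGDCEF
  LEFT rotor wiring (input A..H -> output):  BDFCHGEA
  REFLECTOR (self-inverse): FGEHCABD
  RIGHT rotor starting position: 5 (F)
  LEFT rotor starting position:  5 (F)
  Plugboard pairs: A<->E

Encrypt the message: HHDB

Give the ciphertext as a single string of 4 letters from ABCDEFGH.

Char 1 ('H'): step: R->6, L=5; H->plug->H->R->E->L->G->refl->B->L'->A->R'->F->plug->F
Char 2 ('H'): step: R->7, L=5; H->plug->H->R->F->L->A->refl->F->L'->G->R'->A->plug->E
Char 3 ('D'): step: R->0, L->6 (L advanced); D->plug->D->R->G->L->B->refl->G->L'->A->R'->C->plug->C
Char 4 ('B'): step: R->1, L=6; B->plug->B->R->H->L->A->refl->F->L'->D->R'->F->plug->F

Answer: FECF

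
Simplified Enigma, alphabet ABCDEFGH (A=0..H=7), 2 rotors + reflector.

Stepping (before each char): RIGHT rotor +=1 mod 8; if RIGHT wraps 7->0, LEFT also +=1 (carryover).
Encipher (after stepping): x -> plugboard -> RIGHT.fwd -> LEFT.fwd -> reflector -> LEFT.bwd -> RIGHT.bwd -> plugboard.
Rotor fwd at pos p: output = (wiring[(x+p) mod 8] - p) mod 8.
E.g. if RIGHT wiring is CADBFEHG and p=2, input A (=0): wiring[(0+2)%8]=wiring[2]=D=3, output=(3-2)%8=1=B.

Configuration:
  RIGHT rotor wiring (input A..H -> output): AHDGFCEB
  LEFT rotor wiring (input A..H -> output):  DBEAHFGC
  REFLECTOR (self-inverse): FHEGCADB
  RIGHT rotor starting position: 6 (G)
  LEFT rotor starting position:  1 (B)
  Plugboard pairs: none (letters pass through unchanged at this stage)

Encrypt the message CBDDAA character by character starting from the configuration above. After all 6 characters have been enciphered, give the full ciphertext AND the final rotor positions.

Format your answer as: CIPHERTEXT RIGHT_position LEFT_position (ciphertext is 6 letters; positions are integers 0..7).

Answer: HDGBDF 4 2

Derivation:
Char 1 ('C'): step: R->7, L=1; C->plug->C->R->A->L->A->refl->F->L'->F->R'->H->plug->H
Char 2 ('B'): step: R->0, L->2 (L advanced); B->plug->B->R->H->L->H->refl->B->L'->G->R'->D->plug->D
Char 3 ('D'): step: R->1, L=2; D->plug->D->R->E->L->E->refl->C->L'->A->R'->G->plug->G
Char 4 ('D'): step: R->2, L=2; D->plug->D->R->A->L->C->refl->E->L'->E->R'->B->plug->B
Char 5 ('A'): step: R->3, L=2; A->plug->A->R->D->L->D->refl->G->L'->B->R'->D->plug->D
Char 6 ('A'): step: R->4, L=2; A->plug->A->R->B->L->G->refl->D->L'->D->R'->F->plug->F
Final: ciphertext=HDGBDF, RIGHT=4, LEFT=2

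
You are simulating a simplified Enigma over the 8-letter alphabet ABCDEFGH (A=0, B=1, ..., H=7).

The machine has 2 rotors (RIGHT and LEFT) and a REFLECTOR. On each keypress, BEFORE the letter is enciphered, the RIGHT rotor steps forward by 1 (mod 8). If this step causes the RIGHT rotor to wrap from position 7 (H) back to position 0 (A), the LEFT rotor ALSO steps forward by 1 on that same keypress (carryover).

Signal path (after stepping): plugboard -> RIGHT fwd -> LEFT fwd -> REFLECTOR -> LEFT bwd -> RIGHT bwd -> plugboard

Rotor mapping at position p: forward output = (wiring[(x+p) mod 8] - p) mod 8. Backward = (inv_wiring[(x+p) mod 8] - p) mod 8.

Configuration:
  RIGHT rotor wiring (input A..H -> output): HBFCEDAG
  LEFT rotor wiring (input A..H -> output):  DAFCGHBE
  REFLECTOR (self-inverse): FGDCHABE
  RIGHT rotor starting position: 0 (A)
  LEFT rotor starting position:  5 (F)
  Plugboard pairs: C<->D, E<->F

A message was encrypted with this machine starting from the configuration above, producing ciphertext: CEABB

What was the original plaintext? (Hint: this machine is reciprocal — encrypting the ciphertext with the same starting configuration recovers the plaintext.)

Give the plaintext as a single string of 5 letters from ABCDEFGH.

Answer: EBFFH

Derivation:
Char 1 ('C'): step: R->1, L=5; C->plug->D->R->D->L->G->refl->B->L'->H->R'->F->plug->E
Char 2 ('E'): step: R->2, L=5; E->plug->F->R->E->L->D->refl->C->L'->A->R'->B->plug->B
Char 3 ('A'): step: R->3, L=5; A->plug->A->R->H->L->B->refl->G->L'->D->R'->E->plug->F
Char 4 ('B'): step: R->4, L=5; B->plug->B->R->H->L->B->refl->G->L'->D->R'->E->plug->F
Char 5 ('B'): step: R->5, L=5; B->plug->B->R->D->L->G->refl->B->L'->H->R'->H->plug->H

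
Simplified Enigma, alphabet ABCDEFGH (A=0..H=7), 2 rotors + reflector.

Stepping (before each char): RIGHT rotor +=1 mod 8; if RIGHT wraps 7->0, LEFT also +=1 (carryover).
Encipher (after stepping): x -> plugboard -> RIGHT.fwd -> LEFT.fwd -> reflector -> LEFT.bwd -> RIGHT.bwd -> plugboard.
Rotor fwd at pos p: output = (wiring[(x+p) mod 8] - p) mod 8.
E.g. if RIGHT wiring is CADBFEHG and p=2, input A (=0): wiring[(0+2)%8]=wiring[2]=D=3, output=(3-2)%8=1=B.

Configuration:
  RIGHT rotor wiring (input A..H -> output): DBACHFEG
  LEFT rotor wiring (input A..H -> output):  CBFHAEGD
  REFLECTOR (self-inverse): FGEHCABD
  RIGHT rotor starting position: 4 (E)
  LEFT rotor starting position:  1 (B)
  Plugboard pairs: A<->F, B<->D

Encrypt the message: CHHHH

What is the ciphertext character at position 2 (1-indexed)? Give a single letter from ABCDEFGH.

Char 1 ('C'): step: R->5, L=1; C->plug->C->R->B->L->E->refl->C->L'->G->R'->D->plug->B
Char 2 ('H'): step: R->6, L=1; H->plug->H->R->H->L->B->refl->G->L'->C->R'->E->plug->E

E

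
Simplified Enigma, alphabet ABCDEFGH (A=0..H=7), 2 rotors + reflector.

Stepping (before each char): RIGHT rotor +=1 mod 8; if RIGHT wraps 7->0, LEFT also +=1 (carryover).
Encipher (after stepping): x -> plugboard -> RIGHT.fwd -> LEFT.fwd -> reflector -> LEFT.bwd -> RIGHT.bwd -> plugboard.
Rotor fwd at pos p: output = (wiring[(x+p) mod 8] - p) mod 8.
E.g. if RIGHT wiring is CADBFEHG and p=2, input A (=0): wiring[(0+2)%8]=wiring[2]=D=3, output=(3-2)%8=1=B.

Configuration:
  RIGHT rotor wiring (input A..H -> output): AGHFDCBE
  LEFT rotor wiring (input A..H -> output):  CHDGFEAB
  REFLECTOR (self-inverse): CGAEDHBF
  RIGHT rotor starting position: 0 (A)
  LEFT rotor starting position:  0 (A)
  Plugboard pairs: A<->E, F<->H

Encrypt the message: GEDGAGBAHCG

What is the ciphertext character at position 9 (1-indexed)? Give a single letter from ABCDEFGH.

Char 1 ('G'): step: R->1, L=0; G->plug->G->R->D->L->G->refl->B->L'->H->R'->H->plug->F
Char 2 ('E'): step: R->2, L=0; E->plug->A->R->F->L->E->refl->D->L'->C->R'->F->plug->H
Char 3 ('D'): step: R->3, L=0; D->plug->D->R->G->L->A->refl->C->L'->A->R'->B->plug->B
Char 4 ('G'): step: R->4, L=0; G->plug->G->R->D->L->G->refl->B->L'->H->R'->A->plug->E
Char 5 ('A'): step: R->5, L=0; A->plug->E->R->B->L->H->refl->F->L'->E->R'->B->plug->B
Char 6 ('G'): step: R->6, L=0; G->plug->G->R->F->L->E->refl->D->L'->C->R'->C->plug->C
Char 7 ('B'): step: R->7, L=0; B->plug->B->R->B->L->H->refl->F->L'->E->R'->F->plug->H
Char 8 ('A'): step: R->0, L->1 (L advanced); A->plug->E->R->D->L->E->refl->D->L'->E->R'->H->plug->F
Char 9 ('H'): step: R->1, L=1; H->plug->F->R->A->L->G->refl->B->L'->H->R'->H->plug->F

F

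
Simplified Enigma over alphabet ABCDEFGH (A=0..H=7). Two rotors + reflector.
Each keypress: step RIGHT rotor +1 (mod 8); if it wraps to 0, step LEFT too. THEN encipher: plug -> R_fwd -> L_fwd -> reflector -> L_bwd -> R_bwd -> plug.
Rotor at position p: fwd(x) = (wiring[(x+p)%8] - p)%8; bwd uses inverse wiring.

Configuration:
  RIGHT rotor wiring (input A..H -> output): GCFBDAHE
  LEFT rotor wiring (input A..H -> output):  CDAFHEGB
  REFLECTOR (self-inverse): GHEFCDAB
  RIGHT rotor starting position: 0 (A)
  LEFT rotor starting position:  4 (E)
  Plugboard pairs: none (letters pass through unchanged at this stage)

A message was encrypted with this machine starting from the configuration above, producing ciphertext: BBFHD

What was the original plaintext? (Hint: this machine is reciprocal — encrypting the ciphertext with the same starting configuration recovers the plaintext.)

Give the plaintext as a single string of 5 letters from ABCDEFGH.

Answer: AEBAG

Derivation:
Char 1 ('B'): step: R->1, L=4; B->plug->B->R->E->L->G->refl->A->L'->B->R'->A->plug->A
Char 2 ('B'): step: R->2, L=4; B->plug->B->R->H->L->B->refl->H->L'->F->R'->E->plug->E
Char 3 ('F'): step: R->3, L=4; F->plug->F->R->D->L->F->refl->D->L'->A->R'->B->plug->B
Char 4 ('H'): step: R->4, L=4; H->plug->H->R->F->L->H->refl->B->L'->H->R'->A->plug->A
Char 5 ('D'): step: R->5, L=4; D->plug->D->R->B->L->A->refl->G->L'->E->R'->G->plug->G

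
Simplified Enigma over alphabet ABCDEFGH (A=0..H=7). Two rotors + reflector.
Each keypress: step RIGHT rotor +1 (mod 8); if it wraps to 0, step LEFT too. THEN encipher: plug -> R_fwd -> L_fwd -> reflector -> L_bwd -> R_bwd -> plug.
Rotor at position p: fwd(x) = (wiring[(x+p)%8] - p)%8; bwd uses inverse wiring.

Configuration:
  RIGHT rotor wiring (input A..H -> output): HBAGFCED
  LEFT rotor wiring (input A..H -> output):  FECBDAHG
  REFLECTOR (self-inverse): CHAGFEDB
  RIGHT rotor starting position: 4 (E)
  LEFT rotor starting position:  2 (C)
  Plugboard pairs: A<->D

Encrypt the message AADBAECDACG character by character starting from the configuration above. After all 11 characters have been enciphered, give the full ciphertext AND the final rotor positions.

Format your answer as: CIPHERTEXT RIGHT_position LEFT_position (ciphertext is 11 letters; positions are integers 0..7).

Char 1 ('A'): step: R->5, L=2; A->plug->D->R->C->L->B->refl->H->L'->B->R'->G->plug->G
Char 2 ('A'): step: R->6, L=2; A->plug->D->R->D->L->G->refl->D->L'->G->R'->A->plug->D
Char 3 ('D'): step: R->7, L=2; D->plug->A->R->E->L->F->refl->E->L'->F->R'->H->plug->H
Char 4 ('B'): step: R->0, L->3 (L advanced); B->plug->B->R->B->L->A->refl->C->L'->F->R'->E->plug->E
Char 5 ('A'): step: R->1, L=3; A->plug->D->R->E->L->D->refl->G->L'->A->R'->A->plug->D
Char 6 ('E'): step: R->2, L=3; E->plug->E->R->C->L->F->refl->E->L'->D->R'->C->plug->C
Char 7 ('C'): step: R->3, L=3; C->plug->C->R->H->L->H->refl->B->L'->G->R'->G->plug->G
Char 8 ('D'): step: R->4, L=3; D->plug->A->R->B->L->A->refl->C->L'->F->R'->F->plug->F
Char 9 ('A'): step: R->5, L=3; A->plug->D->R->C->L->F->refl->E->L'->D->R'->F->plug->F
Char 10 ('C'): step: R->6, L=3; C->plug->C->R->B->L->A->refl->C->L'->F->R'->B->plug->B
Char 11 ('G'): step: R->7, L=3; G->plug->G->R->D->L->E->refl->F->L'->C->R'->C->plug->C
Final: ciphertext=GDHEDCGFFBC, RIGHT=7, LEFT=3

Answer: GDHEDCGFFBC 7 3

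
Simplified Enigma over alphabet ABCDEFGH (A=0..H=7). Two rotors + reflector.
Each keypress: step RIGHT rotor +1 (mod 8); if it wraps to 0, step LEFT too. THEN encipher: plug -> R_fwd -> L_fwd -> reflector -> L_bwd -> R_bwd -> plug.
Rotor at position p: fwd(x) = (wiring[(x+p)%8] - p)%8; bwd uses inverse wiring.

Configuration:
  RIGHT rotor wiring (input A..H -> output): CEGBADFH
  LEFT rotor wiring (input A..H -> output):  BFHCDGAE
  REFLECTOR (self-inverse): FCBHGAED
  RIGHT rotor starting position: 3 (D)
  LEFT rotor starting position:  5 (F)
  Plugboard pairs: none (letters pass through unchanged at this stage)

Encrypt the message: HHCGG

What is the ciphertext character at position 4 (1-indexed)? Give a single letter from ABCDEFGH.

Char 1 ('H'): step: R->4, L=5; H->plug->H->R->F->L->C->refl->B->L'->A->R'->F->plug->F
Char 2 ('H'): step: R->5, L=5; H->plug->H->R->D->L->E->refl->G->L'->H->R'->E->plug->E
Char 3 ('C'): step: R->6, L=5; C->plug->C->R->E->L->A->refl->F->L'->G->R'->D->plug->D
Char 4 ('G'): step: R->7, L=5; G->plug->G->R->E->L->A->refl->F->L'->G->R'->H->plug->H

H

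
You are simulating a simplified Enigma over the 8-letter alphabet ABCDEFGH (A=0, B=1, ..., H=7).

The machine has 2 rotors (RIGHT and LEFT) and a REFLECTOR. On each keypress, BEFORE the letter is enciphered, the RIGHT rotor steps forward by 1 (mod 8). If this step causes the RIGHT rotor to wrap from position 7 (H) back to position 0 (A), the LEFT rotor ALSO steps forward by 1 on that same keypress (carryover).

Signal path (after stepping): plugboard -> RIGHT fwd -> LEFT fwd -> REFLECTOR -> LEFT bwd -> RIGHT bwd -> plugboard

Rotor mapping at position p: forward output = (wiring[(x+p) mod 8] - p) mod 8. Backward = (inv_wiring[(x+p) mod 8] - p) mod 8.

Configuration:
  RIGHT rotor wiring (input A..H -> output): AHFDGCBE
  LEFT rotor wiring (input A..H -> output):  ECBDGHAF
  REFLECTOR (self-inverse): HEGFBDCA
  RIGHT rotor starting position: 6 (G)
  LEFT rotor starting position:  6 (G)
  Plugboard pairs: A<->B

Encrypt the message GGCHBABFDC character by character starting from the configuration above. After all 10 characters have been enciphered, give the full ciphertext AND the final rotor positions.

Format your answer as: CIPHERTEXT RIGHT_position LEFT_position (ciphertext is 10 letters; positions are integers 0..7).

Char 1 ('G'): step: R->7, L=6; G->plug->G->R->D->L->E->refl->B->L'->H->R'->F->plug->F
Char 2 ('G'): step: R->0, L->7 (L advanced); G->plug->G->R->B->L->F->refl->D->L'->C->R'->F->plug->F
Char 3 ('C'): step: R->1, L=7; C->plug->C->R->C->L->D->refl->F->L'->B->R'->E->plug->E
Char 4 ('H'): step: R->2, L=7; H->plug->H->R->F->L->H->refl->A->L'->G->R'->G->plug->G
Char 5 ('B'): step: R->3, L=7; B->plug->A->R->A->L->G->refl->C->L'->D->R'->B->plug->A
Char 6 ('A'): step: R->4, L=7; A->plug->B->R->G->L->A->refl->H->L'->F->R'->C->plug->C
Char 7 ('B'): step: R->5, L=7; B->plug->A->R->F->L->H->refl->A->L'->G->R'->G->plug->G
Char 8 ('F'): step: R->6, L=7; F->plug->F->R->F->L->H->refl->A->L'->G->R'->B->plug->A
Char 9 ('D'): step: R->7, L=7; D->plug->D->R->G->L->A->refl->H->L'->F->R'->A->plug->B
Char 10 ('C'): step: R->0, L->0 (L advanced); C->plug->C->R->F->L->H->refl->A->L'->G->R'->E->plug->E
Final: ciphertext=FFEGACGABE, RIGHT=0, LEFT=0

Answer: FFEGACGABE 0 0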